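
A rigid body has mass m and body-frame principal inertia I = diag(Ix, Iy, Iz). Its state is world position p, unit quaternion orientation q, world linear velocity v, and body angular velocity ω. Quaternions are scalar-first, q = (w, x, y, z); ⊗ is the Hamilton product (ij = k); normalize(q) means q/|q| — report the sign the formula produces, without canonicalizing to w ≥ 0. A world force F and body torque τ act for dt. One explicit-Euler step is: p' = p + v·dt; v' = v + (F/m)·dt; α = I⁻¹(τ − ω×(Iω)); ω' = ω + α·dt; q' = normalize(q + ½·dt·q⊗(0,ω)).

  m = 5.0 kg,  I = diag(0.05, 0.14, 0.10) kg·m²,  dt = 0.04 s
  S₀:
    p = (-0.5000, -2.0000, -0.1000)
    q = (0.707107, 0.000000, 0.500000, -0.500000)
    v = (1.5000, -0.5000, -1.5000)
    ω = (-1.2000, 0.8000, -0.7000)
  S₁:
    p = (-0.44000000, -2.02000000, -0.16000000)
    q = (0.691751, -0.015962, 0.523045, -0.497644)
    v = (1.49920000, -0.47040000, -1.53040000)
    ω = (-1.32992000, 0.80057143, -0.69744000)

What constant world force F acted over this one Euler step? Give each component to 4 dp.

v₁ − v₀ = (-0.00080000, 0.02960000, -0.03040000)
applied force F = (-0.1000, 3.7000, -3.8000)

F = (-0.1000, 3.7000, -3.8000)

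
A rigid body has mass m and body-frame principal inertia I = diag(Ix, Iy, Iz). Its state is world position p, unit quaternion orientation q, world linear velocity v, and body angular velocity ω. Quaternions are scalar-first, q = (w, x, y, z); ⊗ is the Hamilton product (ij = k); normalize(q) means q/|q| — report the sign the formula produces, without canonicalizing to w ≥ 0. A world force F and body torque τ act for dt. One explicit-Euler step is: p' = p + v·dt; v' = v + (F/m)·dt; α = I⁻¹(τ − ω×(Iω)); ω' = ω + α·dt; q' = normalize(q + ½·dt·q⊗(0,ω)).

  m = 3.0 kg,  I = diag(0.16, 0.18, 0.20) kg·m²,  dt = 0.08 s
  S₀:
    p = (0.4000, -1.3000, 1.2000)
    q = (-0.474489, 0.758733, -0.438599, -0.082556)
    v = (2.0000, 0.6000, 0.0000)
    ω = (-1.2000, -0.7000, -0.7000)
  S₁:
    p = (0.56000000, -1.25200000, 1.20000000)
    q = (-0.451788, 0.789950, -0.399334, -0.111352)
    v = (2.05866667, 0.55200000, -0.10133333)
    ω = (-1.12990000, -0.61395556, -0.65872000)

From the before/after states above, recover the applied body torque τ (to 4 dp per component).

rate change Δω = (0.07010000, 0.08604444, 0.04128000)
I·α + gyro = (0.1500, 0.1600, 0.1200)

τ = (0.1500, 0.1600, 0.1200)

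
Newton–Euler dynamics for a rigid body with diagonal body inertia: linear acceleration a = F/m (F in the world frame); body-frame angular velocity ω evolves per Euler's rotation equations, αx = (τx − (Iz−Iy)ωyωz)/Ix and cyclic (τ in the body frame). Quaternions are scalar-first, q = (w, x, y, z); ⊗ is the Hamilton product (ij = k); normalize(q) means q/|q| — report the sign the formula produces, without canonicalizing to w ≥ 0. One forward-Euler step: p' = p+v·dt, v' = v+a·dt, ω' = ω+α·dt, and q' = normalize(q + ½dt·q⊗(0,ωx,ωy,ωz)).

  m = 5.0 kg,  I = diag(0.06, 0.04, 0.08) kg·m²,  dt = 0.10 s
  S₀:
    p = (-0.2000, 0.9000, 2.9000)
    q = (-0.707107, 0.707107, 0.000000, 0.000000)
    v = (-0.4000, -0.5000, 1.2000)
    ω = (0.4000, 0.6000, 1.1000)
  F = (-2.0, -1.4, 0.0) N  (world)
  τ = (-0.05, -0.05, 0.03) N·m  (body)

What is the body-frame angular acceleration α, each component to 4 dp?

ω×(Iω) gyroscopic = (0.0264, -0.0088, -0.0048)
(τ − ω×Iω)/I = (-1.2733, -1.0300, 0.4350)

α = (-1.2733, -1.0300, 0.4350)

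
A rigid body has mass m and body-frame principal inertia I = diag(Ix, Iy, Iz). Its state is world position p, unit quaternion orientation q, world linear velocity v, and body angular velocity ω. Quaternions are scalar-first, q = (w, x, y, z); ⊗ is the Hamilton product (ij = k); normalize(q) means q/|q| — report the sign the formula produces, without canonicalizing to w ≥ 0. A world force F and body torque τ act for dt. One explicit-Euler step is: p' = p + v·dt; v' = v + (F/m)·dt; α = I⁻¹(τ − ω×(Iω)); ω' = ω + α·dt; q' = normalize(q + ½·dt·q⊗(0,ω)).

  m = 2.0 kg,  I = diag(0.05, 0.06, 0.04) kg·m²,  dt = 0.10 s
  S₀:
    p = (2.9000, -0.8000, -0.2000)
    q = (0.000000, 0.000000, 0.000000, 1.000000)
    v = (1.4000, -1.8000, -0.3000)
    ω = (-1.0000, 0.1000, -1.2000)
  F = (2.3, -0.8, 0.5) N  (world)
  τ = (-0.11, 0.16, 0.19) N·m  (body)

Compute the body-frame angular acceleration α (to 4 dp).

α = (-2.2480, 2.4667, 4.7750)

gyro term ω×Iω = (0.0024, 0.0120, -0.0010)
α = I⁻¹(τ − ω×Iω) = (-2.2480, 2.4667, 4.7750)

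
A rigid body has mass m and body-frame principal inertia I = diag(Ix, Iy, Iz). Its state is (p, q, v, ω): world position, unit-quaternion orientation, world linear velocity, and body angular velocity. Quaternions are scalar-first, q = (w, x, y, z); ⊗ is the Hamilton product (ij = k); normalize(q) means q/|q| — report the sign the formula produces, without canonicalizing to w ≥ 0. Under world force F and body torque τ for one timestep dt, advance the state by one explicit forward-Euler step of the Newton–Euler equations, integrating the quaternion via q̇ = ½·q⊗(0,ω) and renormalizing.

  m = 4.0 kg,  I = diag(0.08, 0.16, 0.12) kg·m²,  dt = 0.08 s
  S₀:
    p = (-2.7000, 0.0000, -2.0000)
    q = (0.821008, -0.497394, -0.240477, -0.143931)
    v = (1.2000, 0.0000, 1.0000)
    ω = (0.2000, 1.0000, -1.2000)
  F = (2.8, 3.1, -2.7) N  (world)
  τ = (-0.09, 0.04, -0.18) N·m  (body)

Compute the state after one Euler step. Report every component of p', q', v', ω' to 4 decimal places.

p' = (-2.6040, 0.0000, -1.9200)
q' = (0.8261, -0.4726, -0.2322, -0.2009)
v' = (1.2560, 0.0620, 0.9460)
ω' = (0.0620, 1.0152, -1.3307)

gyro term ω×Iω = (0.0480, 0.0096, 0.0160)
angular accel α = (-1.7250, 0.1900, -1.6333)
ω + α·dt = (0.0620, 1.0152, -1.3307)
q⊗(0,ω) = (0.1672386, 0.5967050, 0.1953490, -1.4345082)
q' = normalize(q + ½dt·q⊗(0,ω)) = (0.8261, -0.4726, -0.2322, -0.2009)
a = (0.7000, 0.7750, -0.6750)
new position p' = (-2.6040, 0.0000, -1.9200)
v' = v + a·dt = (1.2560, 0.0620, 0.9460)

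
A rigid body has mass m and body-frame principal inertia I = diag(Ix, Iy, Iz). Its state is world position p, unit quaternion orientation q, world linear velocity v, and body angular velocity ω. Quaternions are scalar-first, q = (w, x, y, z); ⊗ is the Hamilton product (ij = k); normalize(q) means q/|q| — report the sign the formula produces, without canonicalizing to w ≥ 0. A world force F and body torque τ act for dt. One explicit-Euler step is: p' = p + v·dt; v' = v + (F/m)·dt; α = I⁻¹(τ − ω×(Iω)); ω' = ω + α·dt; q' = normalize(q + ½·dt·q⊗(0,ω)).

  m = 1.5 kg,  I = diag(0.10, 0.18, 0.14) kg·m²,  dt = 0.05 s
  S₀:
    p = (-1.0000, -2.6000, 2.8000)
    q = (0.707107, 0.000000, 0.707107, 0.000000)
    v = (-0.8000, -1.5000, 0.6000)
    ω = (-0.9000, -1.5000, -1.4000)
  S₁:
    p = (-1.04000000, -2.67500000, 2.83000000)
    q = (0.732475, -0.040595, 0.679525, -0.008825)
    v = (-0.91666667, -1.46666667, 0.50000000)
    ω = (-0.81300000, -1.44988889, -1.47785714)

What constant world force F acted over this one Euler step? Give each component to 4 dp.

F = (-3.5000, 1.0000, -3.0000)

v₁ − v₀ = (-0.11666667, 0.03333333, -0.10000000)
applied force F = (-3.5000, 1.0000, -3.0000)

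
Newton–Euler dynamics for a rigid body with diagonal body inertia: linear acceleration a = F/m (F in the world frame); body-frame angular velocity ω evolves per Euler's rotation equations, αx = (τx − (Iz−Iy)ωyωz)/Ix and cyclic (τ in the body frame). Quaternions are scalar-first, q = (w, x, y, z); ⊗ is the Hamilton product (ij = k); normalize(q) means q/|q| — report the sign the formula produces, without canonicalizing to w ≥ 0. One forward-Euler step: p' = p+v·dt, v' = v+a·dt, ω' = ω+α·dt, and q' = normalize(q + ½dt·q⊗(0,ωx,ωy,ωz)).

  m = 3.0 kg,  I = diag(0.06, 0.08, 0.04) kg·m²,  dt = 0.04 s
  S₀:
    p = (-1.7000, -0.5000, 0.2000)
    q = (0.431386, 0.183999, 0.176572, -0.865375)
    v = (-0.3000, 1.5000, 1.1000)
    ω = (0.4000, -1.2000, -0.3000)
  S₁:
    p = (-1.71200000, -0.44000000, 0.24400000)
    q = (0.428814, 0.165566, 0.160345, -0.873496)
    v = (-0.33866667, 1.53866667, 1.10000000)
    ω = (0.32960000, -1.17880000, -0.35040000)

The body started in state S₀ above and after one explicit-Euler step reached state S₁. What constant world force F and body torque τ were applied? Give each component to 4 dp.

F = (-2.9000, 2.9000, 0.0000)
τ = (-0.1200, 0.0400, -0.0600)

Δv = v₁−v₀ = (-0.03866667, 0.03866667, 0.00000000)
F = m·Δv/dt = (-2.9000, 2.9000, 0.0000)
rate change Δω = (-0.07040000, 0.02120000, -0.05040000)
ω₀×(Iω₀) = (-0.0144, -0.0024, -0.0096)
applied torque τ = (-0.1200, 0.0400, -0.0600)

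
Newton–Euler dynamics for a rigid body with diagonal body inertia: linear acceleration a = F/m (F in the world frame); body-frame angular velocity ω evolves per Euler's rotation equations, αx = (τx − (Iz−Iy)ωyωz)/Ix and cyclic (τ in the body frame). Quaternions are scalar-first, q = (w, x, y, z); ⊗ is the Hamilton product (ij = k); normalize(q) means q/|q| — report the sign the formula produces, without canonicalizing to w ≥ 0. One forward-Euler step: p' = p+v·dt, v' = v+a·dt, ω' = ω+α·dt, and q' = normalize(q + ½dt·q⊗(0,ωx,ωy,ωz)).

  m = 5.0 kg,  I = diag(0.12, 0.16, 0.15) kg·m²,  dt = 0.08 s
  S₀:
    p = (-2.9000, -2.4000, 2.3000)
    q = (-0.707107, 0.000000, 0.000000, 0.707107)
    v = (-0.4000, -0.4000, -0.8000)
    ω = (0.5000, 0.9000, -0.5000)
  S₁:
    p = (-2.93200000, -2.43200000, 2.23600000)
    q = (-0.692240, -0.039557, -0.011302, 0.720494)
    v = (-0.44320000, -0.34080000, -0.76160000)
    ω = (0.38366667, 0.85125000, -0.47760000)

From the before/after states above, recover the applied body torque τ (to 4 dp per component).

τ = (-0.1700, -0.0900, 0.0600)

ω₁ − ω₀ = (-0.11633333, -0.04875000, 0.02240000)
precession coupling = (0.0045, 0.0075, 0.0180)
applied torque τ = (-0.1700, -0.0900, 0.0600)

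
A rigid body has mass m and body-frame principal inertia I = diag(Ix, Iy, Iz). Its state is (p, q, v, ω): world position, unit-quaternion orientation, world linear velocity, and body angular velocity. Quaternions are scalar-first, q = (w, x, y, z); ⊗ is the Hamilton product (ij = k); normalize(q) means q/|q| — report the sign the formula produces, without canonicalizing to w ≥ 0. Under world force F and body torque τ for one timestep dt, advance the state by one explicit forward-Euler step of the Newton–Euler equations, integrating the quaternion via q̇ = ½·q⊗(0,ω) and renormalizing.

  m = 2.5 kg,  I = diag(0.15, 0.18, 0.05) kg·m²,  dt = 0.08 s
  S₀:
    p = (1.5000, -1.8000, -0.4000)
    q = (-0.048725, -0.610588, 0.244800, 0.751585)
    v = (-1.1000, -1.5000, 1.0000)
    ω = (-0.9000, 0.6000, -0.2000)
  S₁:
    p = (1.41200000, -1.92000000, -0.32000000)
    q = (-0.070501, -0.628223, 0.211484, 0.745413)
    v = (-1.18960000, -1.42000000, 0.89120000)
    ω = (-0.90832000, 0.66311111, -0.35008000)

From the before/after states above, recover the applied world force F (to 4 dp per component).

v₁ − v₀ = (-0.08960000, 0.08000000, -0.10880000)
m·(v₁−v₀)/dt = (-2.8000, 2.5000, -3.4000)

F = (-2.8000, 2.5000, -3.4000)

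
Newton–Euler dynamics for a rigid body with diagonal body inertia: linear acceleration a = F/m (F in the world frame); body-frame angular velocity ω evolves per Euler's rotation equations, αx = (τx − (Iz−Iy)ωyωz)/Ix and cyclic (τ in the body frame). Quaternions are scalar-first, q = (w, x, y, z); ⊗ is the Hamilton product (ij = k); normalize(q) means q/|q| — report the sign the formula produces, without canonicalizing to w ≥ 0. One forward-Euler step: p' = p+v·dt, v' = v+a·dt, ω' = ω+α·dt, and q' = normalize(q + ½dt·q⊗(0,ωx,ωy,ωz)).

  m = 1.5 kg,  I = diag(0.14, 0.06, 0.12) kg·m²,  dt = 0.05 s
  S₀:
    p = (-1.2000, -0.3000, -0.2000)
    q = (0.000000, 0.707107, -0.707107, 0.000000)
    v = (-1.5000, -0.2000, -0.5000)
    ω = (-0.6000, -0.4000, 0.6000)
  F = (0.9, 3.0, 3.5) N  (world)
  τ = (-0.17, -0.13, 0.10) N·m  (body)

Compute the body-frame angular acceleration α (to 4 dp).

precession coupling ω×(Iω) = (-0.0144, -0.0072, -0.0192)
angular accel α = (-1.1114, -2.0467, 0.9933)

α = (-1.1114, -2.0467, 0.9933)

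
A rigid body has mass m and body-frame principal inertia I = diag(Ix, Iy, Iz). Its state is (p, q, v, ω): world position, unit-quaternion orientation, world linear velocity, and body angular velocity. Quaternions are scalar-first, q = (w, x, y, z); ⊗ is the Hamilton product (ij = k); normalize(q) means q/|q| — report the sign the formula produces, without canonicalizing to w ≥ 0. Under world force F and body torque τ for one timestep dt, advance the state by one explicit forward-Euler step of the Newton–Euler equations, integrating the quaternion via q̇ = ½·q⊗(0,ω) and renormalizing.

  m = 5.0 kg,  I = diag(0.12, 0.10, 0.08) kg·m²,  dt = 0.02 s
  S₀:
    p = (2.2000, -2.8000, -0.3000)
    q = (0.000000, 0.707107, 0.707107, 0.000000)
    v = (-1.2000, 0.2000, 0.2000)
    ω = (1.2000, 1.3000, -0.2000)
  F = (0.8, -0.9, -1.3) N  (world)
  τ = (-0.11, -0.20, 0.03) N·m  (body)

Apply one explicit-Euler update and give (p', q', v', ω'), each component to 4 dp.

p' = (2.1760, -2.7960, -0.2960)
q' = (-0.0177, 0.7056, 0.7084, 0.0007)
v' = (-1.1968, 0.1964, 0.1948)
ω' = (1.1808, 1.2619, -0.1847)

angular accel α = (-0.9600, -1.9040, 0.7650)
ω + α·dt = (1.1808, 1.2619, -0.1847)
2q̇ = q⊗(0,ω) = (-1.7677675, -0.1414214, 0.1414214, 0.0707107)
q' = normalize(q + ½dt·q⊗(0,ω)) = (-0.0177, 0.7056, 0.7084, 0.0007)
a = F/m = (0.1600, -0.1800, -0.2600)
new position p' = (2.1760, -2.7960, -0.2960)
v + (F/m)dt = (-1.1968, 0.1964, 0.1948)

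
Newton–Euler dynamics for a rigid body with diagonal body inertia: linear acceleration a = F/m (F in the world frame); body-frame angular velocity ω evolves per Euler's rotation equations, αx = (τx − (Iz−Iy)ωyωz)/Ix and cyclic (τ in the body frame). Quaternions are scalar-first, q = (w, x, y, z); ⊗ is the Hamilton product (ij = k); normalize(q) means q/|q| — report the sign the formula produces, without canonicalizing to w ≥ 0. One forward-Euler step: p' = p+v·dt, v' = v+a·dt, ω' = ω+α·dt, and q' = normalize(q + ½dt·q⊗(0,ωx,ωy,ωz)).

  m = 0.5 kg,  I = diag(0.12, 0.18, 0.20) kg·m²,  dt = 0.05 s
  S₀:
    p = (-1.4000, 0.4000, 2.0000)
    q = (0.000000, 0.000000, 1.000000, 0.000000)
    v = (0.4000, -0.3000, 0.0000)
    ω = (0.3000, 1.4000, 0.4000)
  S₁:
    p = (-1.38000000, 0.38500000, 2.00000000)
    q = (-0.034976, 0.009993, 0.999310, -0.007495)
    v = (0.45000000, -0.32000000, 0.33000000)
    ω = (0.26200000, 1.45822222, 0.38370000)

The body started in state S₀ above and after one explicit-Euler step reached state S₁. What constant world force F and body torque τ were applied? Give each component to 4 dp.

F = (0.5000, -0.2000, 3.3000)
τ = (-0.0800, 0.2000, -0.0400)

ω₁ − ω₀ = (-0.03800000, 0.05822222, -0.01630000)
precession coupling = (0.0112, -0.0096, 0.0252)
τ = I·(Δω/dt) + ω₀×(Iω₀) = (-0.0800, 0.2000, -0.0400)
Δv = v₁−v₀ = (0.05000000, -0.02000000, 0.33000000)
m·(v₁−v₀)/dt = (0.5000, -0.2000, 3.3000)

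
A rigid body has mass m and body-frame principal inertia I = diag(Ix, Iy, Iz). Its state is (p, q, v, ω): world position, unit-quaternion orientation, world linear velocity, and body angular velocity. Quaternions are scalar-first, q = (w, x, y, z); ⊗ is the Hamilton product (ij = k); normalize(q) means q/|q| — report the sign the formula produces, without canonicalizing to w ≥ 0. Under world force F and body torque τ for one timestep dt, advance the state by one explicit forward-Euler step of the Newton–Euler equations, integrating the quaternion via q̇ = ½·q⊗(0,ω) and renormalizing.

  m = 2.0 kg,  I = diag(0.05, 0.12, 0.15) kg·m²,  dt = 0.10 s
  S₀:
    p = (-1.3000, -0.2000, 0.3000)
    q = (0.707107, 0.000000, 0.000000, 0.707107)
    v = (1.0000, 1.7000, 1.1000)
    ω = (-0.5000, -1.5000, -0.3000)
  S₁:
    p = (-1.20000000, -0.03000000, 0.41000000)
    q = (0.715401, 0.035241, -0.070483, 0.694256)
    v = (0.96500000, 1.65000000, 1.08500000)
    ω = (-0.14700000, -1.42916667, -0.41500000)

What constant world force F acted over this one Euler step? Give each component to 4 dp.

velocity change Δv = (-0.03500000, -0.05000000, -0.01500000)
F = m·Δv/dt = (-0.7000, -1.0000, -0.3000)

F = (-0.7000, -1.0000, -0.3000)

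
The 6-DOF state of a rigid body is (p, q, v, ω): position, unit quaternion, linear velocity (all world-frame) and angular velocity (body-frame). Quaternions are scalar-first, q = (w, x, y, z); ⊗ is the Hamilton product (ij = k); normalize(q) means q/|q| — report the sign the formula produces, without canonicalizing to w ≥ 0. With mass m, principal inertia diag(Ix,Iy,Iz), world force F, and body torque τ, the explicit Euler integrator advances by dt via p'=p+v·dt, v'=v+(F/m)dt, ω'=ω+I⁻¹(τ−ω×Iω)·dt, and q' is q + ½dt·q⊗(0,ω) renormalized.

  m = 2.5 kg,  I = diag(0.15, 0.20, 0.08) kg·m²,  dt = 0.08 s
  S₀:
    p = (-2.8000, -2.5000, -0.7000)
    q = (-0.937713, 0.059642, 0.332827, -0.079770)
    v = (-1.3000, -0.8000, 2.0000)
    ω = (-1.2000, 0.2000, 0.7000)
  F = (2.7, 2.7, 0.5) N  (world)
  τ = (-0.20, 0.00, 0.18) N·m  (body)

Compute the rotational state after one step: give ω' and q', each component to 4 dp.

ω' = (-1.2977, 0.2235, 0.8920)
q' = (-0.9338, 0.1144, 0.3270, -0.0894)

gyro term ω×Iω = (-0.0168, -0.0588, -0.0120)
(τ − ω×Iω)/I = (-1.2213, 0.2940, 2.4000)
new body rate ω' = (-1.2977, 0.2235, 0.8920)
2q̇ = q⊗(0,ω) = (0.0608440, 1.3741885, -0.1335680, -0.2450783)
updated quaternion q' = (-0.9338, 0.1144, 0.3270, -0.0894)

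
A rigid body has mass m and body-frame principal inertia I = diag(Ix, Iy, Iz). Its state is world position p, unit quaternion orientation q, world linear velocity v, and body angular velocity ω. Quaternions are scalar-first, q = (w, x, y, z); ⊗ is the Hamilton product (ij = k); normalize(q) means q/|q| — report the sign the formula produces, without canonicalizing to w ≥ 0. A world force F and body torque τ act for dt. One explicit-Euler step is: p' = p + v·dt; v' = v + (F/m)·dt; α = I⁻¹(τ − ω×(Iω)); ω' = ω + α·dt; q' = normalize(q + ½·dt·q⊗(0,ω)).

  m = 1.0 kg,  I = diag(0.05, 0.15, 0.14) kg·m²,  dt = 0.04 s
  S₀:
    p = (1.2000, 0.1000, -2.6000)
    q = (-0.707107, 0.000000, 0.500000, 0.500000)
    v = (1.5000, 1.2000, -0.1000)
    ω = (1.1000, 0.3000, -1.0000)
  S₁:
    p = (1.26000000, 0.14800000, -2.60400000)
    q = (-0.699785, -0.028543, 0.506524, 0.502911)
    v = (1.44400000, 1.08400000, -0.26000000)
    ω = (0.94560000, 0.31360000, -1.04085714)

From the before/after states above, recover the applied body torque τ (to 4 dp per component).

τ = (-0.1900, 0.1500, -0.1100)

Δω = ω₁−ω₀ = (-0.15440000, 0.01360000, -0.04085714)
applied torque τ = (-0.1900, 0.1500, -0.1100)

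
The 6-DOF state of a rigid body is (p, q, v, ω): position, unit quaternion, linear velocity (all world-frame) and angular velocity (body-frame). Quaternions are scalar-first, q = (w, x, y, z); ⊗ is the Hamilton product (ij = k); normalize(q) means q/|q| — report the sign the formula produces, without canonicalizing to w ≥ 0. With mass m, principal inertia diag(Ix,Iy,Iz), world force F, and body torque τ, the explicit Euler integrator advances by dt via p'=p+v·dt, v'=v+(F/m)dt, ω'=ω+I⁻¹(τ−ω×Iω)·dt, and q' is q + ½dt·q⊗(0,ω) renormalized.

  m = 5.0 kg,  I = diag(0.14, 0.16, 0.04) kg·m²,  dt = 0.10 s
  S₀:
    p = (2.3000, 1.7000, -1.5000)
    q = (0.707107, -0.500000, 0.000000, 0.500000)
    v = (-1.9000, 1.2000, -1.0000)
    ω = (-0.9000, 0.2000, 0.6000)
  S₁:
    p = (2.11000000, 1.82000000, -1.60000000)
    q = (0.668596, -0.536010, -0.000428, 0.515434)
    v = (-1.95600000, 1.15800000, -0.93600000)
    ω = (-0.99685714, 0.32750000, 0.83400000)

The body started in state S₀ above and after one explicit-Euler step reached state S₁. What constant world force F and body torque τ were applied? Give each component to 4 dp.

Δv = v₁−v₀ = (-0.05600000, -0.04200000, 0.06400000)
applied force F = (-2.8000, -2.1000, 3.2000)
ω₁ − ω₀ = (-0.09685714, 0.12750000, 0.23400000)
applied torque τ = (-0.1500, 0.1500, 0.0900)

F = (-2.8000, -2.1000, 3.2000)
τ = (-0.1500, 0.1500, 0.0900)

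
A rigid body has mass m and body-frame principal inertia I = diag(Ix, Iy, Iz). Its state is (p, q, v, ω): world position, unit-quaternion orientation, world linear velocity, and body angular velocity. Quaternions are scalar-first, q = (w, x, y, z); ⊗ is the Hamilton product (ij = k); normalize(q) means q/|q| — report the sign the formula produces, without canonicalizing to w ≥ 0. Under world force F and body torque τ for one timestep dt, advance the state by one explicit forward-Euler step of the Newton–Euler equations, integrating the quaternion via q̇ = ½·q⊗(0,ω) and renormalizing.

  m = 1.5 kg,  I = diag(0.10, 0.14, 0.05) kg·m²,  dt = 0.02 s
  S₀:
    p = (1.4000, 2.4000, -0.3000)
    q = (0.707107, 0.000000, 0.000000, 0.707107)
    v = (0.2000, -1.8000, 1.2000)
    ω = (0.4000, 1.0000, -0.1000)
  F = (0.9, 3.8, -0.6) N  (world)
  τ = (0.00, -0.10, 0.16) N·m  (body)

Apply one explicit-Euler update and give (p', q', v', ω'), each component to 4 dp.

p' = (1.4040, 2.3640, -0.2760)
q' = (0.7078, -0.0042, 0.0099, 0.7064)
v' = (0.2120, -1.7493, 1.1920)
ω' = (0.3982, 0.9860, -0.0424)

p' = p + v·dt = (1.4040, 2.3640, -0.2760)
v' = v + a·dt = (0.2120, -1.7493, 1.1920)
ω×(Iω) gyroscopic = (0.0090, -0.0020, 0.0160)
α = I⁻¹(τ − ω×Iω) = (-0.0900, -0.7000, 2.8800)
ω + α·dt = (0.3982, 0.9860, -0.0424)
2q̇ = q⊗(0,ω) = (0.0707107, -0.4242642, 0.9899498, -0.0707107)
q + ½dt·q⊗(0,ω), renormalized = (0.7078, -0.0042, 0.0099, 0.7064)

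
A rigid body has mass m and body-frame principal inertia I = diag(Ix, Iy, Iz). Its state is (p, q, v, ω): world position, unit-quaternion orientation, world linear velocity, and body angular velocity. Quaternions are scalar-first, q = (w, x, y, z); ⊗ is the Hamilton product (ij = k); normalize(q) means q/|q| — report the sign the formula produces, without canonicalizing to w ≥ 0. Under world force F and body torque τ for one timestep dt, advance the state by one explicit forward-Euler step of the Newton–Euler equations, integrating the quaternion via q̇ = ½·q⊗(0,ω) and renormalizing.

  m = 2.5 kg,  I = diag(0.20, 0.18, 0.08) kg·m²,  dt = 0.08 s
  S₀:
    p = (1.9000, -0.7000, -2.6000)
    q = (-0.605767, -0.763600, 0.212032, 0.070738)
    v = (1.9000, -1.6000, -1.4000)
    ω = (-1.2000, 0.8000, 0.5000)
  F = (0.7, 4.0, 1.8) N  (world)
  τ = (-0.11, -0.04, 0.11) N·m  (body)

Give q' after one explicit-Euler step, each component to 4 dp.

q' = (-0.6494, -0.7312, 0.2041, 0.0443)

2q̇ = q⊗(0,ω) = (-1.1213146, 0.7763460, -0.1876992, -0.6593251)
updated quaternion q' = (-0.6494, -0.7312, 0.2041, 0.0443)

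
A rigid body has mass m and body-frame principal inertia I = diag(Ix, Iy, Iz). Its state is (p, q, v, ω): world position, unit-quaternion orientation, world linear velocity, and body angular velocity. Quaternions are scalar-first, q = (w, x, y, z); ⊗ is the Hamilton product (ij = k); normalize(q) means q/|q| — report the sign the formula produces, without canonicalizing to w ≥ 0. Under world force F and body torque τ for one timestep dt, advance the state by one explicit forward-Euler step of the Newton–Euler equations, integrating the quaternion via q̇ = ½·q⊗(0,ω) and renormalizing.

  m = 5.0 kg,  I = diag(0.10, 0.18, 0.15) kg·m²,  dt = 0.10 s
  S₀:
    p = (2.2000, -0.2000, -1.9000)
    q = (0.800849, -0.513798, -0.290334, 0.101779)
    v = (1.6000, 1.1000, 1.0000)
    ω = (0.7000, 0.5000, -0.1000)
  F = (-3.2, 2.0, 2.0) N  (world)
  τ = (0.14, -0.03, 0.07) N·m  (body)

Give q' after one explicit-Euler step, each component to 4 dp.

q' = (0.8258, -0.4864, -0.2691, 0.0950)

q⊗(0,ω) = (0.5150035, 0.5387382, 0.4202900, -0.1337501)
updated quaternion q' = (0.8258, -0.4864, -0.2691, 0.0950)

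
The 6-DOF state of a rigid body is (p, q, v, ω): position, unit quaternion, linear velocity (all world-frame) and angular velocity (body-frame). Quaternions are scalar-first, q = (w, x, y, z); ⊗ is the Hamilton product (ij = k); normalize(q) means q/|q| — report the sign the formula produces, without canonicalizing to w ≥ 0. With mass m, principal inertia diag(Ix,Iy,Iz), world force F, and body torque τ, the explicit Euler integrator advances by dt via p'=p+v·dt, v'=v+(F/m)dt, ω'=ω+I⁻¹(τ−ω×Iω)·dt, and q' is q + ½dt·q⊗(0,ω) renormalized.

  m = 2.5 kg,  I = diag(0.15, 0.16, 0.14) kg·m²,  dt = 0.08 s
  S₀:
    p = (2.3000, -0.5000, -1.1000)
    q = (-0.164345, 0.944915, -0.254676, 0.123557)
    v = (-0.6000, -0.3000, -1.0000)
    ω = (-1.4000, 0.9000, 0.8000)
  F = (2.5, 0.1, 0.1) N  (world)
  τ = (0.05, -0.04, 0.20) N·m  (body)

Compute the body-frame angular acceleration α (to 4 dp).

ω×(Iω) gyroscopic = (-0.0144, -0.0112, -0.0126)
α = I⁻¹(τ − ω×Iω) = (0.4293, -0.1800, 1.5186)

α = (0.4293, -0.1800, 1.5186)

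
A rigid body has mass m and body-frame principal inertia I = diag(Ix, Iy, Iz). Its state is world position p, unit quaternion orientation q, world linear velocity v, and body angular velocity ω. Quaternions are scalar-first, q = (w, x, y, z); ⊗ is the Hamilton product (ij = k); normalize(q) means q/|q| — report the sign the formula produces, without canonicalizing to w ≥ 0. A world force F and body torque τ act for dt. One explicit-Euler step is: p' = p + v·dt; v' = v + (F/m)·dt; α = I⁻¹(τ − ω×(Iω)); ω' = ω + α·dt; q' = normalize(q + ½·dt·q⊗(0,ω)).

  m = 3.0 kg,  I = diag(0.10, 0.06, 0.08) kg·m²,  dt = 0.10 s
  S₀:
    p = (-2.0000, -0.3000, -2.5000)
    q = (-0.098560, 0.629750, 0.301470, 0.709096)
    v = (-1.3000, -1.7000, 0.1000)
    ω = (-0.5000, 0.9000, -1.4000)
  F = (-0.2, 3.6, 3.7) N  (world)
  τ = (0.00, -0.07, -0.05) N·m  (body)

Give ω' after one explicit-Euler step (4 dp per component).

α = I⁻¹(τ − ω×Iω) = (0.2520, -1.4000, -0.8500)
ω + α·dt = (-0.4748, 0.7600, -1.4850)

ω' = (-0.4748, 0.7600, -1.4850)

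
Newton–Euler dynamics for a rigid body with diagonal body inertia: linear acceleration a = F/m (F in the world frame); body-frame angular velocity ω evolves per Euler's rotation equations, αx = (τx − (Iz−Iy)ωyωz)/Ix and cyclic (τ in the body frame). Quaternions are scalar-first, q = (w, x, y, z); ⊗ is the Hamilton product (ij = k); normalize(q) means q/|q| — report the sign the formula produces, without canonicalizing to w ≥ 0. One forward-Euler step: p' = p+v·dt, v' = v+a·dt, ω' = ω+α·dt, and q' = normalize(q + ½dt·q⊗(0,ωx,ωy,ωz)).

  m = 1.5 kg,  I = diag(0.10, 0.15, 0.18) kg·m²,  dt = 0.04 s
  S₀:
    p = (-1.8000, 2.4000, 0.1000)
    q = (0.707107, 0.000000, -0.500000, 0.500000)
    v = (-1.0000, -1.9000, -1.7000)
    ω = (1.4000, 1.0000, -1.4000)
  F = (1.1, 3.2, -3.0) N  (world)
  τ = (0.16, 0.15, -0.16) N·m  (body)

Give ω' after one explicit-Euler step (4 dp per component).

precession coupling ω×(Iω) = (-0.0420, 0.1568, 0.0700)
(τ − ω×Iω)/I = (2.0200, -0.0453, -1.2778)
ω + α·dt = (1.4808, 0.9982, -1.4511)

ω' = (1.4808, 0.9982, -1.4511)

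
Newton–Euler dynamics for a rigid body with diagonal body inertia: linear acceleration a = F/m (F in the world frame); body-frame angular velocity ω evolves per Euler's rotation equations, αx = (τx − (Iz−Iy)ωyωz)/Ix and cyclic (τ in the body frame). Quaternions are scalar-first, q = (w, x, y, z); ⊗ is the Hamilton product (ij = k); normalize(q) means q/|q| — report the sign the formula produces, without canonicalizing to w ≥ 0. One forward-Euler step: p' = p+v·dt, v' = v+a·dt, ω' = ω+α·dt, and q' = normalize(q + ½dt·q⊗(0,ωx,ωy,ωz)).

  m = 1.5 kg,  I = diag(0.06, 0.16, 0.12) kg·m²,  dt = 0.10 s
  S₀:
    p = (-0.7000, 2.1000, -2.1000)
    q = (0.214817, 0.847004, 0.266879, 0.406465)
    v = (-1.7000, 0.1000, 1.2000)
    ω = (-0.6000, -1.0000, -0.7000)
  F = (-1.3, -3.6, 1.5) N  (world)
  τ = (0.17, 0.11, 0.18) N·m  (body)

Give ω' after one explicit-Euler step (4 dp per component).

ω' = (-0.2700, -0.9155, -0.6000)

gyro term ω×Iω = (-0.0280, -0.0252, 0.0600)
α = I⁻¹(τ − ω×Iω) = (3.3000, 0.8450, 1.0000)
new body rate ω' = (-0.2700, -0.9155, -0.6000)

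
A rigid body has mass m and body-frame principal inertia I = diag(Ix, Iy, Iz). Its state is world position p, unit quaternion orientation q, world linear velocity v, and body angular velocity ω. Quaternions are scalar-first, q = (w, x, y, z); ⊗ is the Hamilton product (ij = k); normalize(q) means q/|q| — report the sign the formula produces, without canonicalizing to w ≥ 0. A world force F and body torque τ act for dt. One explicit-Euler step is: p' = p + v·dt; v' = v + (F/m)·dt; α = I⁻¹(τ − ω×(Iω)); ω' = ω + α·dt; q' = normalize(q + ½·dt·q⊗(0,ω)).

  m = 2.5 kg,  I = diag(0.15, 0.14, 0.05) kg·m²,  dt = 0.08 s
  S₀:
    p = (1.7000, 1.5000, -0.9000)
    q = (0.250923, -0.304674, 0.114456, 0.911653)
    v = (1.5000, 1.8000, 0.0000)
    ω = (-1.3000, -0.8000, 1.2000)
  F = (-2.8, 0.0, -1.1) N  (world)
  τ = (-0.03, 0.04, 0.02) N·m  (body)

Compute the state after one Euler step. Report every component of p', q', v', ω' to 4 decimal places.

(τ − ω×Iω)/I = (-0.7760, 1.4000, 0.6080)
ω' = ω + α·dt = (-1.3621, -0.6880, 1.2486)
Hamilton product q⊗(0,ω) = (-1.3984950, 0.5404697, -1.0202785, 0.6936396)
q + ½dt·q⊗(0,ω), renormalized = (0.1944, -0.2822, 0.0734, 0.9366)
linear accel F/m = (-1.1200, 0.0000, -0.4400)
new position p' = (1.8200, 1.6440, -0.9000)
v + (F/m)dt = (1.4104, 1.8000, -0.0352)

p' = (1.8200, 1.6440, -0.9000)
q' = (0.1944, -0.2822, 0.0734, 0.9366)
v' = (1.4104, 1.8000, -0.0352)
ω' = (-1.3621, -0.6880, 1.2486)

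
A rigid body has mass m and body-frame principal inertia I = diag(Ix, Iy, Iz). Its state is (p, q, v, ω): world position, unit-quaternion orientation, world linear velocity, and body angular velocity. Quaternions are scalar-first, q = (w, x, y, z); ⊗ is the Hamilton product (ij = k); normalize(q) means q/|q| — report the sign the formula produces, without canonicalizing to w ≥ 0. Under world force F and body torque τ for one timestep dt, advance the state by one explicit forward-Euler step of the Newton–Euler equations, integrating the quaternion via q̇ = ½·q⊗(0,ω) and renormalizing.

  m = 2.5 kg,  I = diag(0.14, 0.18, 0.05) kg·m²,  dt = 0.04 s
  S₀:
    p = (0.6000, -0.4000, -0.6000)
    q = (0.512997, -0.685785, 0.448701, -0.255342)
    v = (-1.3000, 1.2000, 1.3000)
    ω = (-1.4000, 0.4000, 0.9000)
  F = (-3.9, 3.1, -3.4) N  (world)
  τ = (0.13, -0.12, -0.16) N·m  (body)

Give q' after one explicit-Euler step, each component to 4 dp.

q⊗(0,ω) = (-0.9097716, -0.2122281, 1.1798841, 0.8155647)
q + ½dt·q⊗(0,ω), renormalized = (0.4945, -0.6896, 0.4720, -0.2389)

q' = (0.4945, -0.6896, 0.4720, -0.2389)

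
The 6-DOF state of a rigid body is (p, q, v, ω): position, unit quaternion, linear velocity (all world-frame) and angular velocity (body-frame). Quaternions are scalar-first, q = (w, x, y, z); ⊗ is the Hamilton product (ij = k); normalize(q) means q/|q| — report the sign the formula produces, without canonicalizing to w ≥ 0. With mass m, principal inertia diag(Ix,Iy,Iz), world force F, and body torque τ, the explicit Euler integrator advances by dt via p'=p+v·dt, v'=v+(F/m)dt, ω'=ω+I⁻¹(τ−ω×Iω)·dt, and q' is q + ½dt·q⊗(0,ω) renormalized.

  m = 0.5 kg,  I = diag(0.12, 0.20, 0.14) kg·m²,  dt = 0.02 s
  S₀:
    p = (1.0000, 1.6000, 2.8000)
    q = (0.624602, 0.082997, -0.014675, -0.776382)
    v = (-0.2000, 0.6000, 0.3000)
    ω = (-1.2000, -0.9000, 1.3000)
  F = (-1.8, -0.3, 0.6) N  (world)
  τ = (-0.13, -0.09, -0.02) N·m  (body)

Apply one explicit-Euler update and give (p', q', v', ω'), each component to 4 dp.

α = I⁻¹(τ − ω×Iω) = (-1.6683, -0.6060, -0.7600)
new body rate ω' = (-1.2334, -0.9121, 1.2848)
q⊗(0,ω) = (1.0956855, -1.4673437, 0.2616205, 0.7196753)
updated quaternion q' = (0.6354, 0.0683, -0.0121, -0.7690)
a = (-3.6000, -0.6000, 1.2000)
new position p' = (0.9960, 1.6120, 2.8060)
v' = v + a·dt = (-0.2720, 0.5880, 0.3240)

p' = (0.9960, 1.6120, 2.8060)
q' = (0.6354, 0.0683, -0.0121, -0.7690)
v' = (-0.2720, 0.5880, 0.3240)
ω' = (-1.2334, -0.9121, 1.2848)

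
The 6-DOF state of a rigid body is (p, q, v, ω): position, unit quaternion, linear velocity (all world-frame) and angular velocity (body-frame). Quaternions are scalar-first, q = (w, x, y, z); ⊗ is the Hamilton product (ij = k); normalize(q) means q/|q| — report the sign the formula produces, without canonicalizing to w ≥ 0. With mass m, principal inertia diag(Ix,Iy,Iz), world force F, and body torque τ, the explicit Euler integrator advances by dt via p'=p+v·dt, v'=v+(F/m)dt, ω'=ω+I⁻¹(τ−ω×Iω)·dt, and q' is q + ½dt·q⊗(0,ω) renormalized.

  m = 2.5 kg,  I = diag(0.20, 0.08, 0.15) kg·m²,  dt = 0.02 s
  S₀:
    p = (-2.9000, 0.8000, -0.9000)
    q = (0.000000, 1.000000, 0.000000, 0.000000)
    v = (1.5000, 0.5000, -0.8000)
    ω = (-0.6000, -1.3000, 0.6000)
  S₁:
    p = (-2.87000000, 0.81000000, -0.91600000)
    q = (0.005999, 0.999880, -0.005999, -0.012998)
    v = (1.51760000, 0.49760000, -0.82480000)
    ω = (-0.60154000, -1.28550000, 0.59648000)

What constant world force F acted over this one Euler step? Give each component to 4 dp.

F = (2.2000, -0.3000, -3.1000)

v₁ − v₀ = (0.01760000, -0.00240000, -0.02480000)
applied force F = (2.2000, -0.3000, -3.1000)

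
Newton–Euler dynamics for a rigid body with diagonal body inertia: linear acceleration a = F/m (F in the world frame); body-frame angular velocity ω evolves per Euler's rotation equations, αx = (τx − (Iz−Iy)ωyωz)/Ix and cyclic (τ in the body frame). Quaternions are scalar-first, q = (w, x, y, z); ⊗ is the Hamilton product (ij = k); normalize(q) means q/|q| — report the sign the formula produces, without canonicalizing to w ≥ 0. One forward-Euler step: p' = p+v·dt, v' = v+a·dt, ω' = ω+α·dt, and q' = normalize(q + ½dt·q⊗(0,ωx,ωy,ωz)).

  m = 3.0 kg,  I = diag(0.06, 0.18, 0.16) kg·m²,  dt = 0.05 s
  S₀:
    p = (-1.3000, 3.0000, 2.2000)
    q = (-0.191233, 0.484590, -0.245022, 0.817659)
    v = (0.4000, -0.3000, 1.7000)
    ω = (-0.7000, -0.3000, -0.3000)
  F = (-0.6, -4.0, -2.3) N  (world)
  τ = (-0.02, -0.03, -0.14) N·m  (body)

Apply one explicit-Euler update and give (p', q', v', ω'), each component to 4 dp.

p' = (-1.2800, 2.9850, 2.2850)
q' = (-0.1784, 0.4958, -0.2542, 0.8110)
v' = (0.3900, -0.3667, 1.6617)
ω' = (-0.7152, -0.3025, -0.3516)

p + v·dt = (-1.2800, 2.9850, 2.2850)
v' = v + a·dt = (0.3900, -0.3667, 1.6617)
α = I⁻¹(τ − ω×Iω) = (-0.3033, -0.0500, -1.0325)
new body rate ω' = (-0.7152, -0.3025, -0.3516)
Hamilton product q⊗(0,ω) = (0.5110041, 0.4526674, -0.3696144, -0.2595225)
q + ½dt·q⊗(0,ω), renormalized = (-0.1784, 0.4958, -0.2542, 0.8110)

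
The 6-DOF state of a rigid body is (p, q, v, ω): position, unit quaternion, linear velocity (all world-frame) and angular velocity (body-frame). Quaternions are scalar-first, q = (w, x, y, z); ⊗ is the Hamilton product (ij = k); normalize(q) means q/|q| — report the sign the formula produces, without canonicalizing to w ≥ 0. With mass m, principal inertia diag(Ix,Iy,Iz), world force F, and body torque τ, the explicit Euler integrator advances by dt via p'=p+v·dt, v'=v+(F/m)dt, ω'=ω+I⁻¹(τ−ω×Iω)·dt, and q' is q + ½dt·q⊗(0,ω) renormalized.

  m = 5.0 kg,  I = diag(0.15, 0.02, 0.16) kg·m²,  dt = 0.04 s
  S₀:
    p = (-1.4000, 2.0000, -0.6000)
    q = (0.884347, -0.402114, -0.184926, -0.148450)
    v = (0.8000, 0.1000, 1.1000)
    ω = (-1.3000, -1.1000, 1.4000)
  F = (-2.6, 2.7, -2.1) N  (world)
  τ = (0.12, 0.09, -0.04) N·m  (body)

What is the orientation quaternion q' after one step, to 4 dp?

q' = (0.8731, -0.4331, -0.1891, -0.1195)

q⊗(0,ω) = (-0.5183368, -1.5718425, -0.2168371, 1.4400074)
q + ½dt·q⊗(0,ω), renormalized = (0.8731, -0.4331, -0.1891, -0.1195)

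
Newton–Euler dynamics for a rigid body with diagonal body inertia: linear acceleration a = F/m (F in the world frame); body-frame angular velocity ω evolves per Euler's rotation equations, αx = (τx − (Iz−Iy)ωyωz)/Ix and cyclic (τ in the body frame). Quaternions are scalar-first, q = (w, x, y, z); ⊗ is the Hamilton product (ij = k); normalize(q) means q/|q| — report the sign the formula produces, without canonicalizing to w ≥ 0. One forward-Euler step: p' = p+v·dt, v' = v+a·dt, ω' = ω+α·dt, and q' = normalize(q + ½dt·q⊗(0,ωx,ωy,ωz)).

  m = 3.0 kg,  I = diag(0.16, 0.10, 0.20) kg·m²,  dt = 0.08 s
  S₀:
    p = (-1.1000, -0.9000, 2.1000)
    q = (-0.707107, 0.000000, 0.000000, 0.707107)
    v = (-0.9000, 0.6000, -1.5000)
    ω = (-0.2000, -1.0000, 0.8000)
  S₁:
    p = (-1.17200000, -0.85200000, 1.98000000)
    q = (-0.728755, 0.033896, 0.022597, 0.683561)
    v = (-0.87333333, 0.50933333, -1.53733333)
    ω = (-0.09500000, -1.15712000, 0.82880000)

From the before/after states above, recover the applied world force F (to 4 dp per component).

F = (1.0000, -3.4000, -1.4000)

velocity change Δv = (0.02666667, -0.09066667, -0.03733333)
applied force F = (1.0000, -3.4000, -1.4000)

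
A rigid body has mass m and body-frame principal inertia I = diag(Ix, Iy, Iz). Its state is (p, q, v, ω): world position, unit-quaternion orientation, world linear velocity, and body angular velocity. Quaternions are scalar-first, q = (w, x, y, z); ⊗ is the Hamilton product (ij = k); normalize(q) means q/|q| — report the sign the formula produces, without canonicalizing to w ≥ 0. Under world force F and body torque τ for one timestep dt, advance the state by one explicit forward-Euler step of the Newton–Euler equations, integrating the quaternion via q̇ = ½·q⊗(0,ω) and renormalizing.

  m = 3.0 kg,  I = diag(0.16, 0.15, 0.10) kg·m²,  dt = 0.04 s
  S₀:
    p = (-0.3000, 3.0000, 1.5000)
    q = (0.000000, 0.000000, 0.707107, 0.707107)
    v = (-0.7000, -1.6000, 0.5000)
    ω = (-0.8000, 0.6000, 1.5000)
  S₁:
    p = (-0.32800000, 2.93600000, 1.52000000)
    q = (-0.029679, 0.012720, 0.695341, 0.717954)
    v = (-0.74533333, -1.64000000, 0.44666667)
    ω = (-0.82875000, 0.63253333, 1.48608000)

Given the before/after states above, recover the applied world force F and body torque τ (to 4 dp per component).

Δv = v₁−v₀ = (-0.04533333, -0.04000000, -0.05333333)
applied force F = (-3.4000, -3.0000, -4.0000)
Δω = ω₁−ω₀ = (-0.02875000, 0.03253333, -0.01392000)
precession coupling = (-0.0450, -0.0720, 0.0048)
I·α + gyro = (-0.1600, 0.0500, -0.0300)

F = (-3.4000, -3.0000, -4.0000)
τ = (-0.1600, 0.0500, -0.0300)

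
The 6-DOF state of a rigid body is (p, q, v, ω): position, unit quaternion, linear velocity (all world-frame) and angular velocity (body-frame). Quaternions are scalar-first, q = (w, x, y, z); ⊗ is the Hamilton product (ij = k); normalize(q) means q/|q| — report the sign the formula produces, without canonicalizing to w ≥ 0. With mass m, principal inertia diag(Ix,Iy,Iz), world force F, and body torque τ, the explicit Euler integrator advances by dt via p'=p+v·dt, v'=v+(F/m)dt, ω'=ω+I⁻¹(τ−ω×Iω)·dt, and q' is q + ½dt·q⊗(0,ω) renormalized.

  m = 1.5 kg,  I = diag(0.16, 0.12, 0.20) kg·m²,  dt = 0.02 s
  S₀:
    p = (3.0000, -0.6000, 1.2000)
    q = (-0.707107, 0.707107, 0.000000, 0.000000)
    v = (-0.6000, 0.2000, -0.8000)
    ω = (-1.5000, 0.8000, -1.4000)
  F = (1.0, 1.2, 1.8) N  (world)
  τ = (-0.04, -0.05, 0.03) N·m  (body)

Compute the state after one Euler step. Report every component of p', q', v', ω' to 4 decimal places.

ω×(Iω) gyroscopic = (-0.0896, -0.0840, 0.0480)
(τ − ω×Iω)/I = (0.3100, 0.2833, -0.0900)
ω + α·dt = (-1.4938, 0.8057, -1.4018)
q⊗(0,ω) = (1.0606605, 1.0606605, 0.4242642, 1.5556354)
q' = normalize(q + ½dt·q⊗(0,ω)) = (-0.6963, 0.7175, 0.0042, 0.0156)
a = (0.6667, 0.8000, 1.2000)
p' = p + v·dt = (2.9880, -0.5960, 1.1840)
v' = v + a·dt = (-0.5867, 0.2160, -0.7760)

p' = (2.9880, -0.5960, 1.1840)
q' = (-0.6963, 0.7175, 0.0042, 0.0156)
v' = (-0.5867, 0.2160, -0.7760)
ω' = (-1.4938, 0.8057, -1.4018)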